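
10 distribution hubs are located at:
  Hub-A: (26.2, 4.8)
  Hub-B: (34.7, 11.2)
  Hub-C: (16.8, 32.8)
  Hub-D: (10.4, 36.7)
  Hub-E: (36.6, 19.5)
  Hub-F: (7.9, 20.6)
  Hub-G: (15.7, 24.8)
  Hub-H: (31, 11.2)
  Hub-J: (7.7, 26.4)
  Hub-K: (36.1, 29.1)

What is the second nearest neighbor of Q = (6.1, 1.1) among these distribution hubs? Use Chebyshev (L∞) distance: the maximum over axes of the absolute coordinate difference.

d(Q, Hub-A) = max(20.1, 3.7) = 20.1
d(Q, Hub-B) = max(28.6, 10.1) = 28.6
d(Q, Hub-C) = max(10.7, 31.7) = 31.7
d(Q, Hub-D) = max(4.3, 35.6) = 35.6
d(Q, Hub-E) = max(30.5, 18.4) = 30.5
d(Q, Hub-F) = max(1.8, 19.5) = 19.5
d(Q, Hub-G) = max(9.6, 23.7) = 23.7
d(Q, Hub-H) = max(24.9, 10.1) = 24.9
d(Q, Hub-J) = max(1.6, 25.3) = 25.3
d(Q, Hub-K) = max(30, 28) = 30
Sorted ascending: Hub-F, Hub-A, Hub-G, … — the second-nearest is Hub-A.

Hub-A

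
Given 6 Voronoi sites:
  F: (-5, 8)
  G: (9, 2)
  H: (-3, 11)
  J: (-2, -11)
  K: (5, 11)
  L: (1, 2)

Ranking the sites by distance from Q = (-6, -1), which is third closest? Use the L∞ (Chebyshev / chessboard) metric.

d(Q,F) = max(1, 9) = 9
d(Q,G) = max(15, 3) = 15
d(Q,H) = max(3, 12) = 12
d(Q,J) = max(4, 10) = 10
d(Q,K) = max(11, 12) = 12
d(Q,L) = max(7, 3) = 7
Sorted ascending: L, F, J, H, … — the third-nearest is J.

J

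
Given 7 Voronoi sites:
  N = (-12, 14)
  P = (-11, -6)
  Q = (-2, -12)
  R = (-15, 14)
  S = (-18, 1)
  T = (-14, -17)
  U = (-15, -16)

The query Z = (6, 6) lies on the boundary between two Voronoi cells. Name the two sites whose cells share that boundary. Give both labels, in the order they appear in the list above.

N and Q

Squared distances from Z to each site:
|ZN|² = (6−(-12))² + (6−14)² = 324 + 64 = 388
|ZP|² = (6−(-11))² + (6−(-6))² = 289 + 144 = 433
|ZQ|² = (6−(-2))² + (6−(-12))² = 64 + 324 = 388
|ZR|² = (6−(-15))² + (6−14)² = 441 + 64 = 505
|ZS|² = (6−(-18))² + (6−1)² = 576 + 25 = 601
|ZT|² = (6−(-14))² + (6−(-17))² = 400 + 529 = 929
|ZU|² = (6−(-15))² + (6−(-16))² = 441 + 484 = 925
Z is equidistant from N and Q (both at squared distance 388), and every other site is strictly farther — so Z lies on the N–Q Voronoi edge.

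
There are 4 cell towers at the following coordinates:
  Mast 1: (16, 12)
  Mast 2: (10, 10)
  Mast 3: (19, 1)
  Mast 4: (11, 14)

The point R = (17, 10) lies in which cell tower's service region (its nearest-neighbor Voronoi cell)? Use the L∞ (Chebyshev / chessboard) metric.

d(R, Mast 1) = max(1, 2) = 2
d(R, Mast 2) = max(7, 0) = 7
d(R, Mast 3) = max(2, 9) = 9
d(R, Mast 4) = max(6, 4) = 6
The smallest is to Mast 1, so R lies in the Voronoi region of Mast 1.

Mast 1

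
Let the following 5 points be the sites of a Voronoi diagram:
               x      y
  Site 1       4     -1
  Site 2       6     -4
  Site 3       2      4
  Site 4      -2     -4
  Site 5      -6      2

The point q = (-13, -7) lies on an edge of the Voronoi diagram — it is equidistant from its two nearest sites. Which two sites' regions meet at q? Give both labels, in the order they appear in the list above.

Site 4 and Site 5

Squared distances from q to each site:
d²(q, Site 1) = (-13−4)² + (-7−(-1))² = 289 + 36 = 325
d²(q, Site 2) = (-13−6)² + (-7−(-4))² = 361 + 9 = 370
d²(q, Site 3) = (-13−2)² + (-7−4)² = 225 + 121 = 346
d²(q, Site 4) = (-13−(-2))² + (-7−(-4))² = 121 + 9 = 130
d²(q, Site 5) = (-13−(-6))² + (-7−2)² = 49 + 81 = 130
q is equidistant from Site 4 and Site 5 (both at squared distance 130), and every other site is strictly farther — so q lies on the Site 4–Site 5 Voronoi edge.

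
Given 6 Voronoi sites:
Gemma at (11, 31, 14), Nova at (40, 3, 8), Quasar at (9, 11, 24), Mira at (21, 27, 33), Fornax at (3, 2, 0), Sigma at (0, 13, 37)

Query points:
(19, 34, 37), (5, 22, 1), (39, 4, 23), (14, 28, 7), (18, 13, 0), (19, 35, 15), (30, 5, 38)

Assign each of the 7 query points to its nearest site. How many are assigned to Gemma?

3

(19, 34, 37) — d² to each: Gemma:602, Nova:2243, Quasar:798, Mira:69, Fornax:2649, Sigma:802 → nearest is Mira
(5, 22, 1) — d² to each: Gemma:286, Nova:1635, Quasar:666, Mira:1305, Fornax:405, Sigma:1402 → nearest is Gemma
(39, 4, 23) — d² to each: Gemma:1594, Nova:227, Quasar:950, Mira:953, Fornax:1829, Sigma:1798 → nearest is Nova
(14, 28, 7) — d² to each: Gemma:67, Nova:1302, Quasar:603, Mira:726, Fornax:846, Sigma:1321 → nearest is Gemma
(18, 13, 0) — d² to each: Gemma:569, Nova:648, Quasar:661, Mira:1294, Fornax:346, Sigma:1693 → nearest is Fornax
(19, 35, 15) — d² to each: Gemma:81, Nova:1514, Quasar:757, Mira:392, Fornax:1570, Sigma:1329 → nearest is Gemma
(30, 5, 38) — d² to each: Gemma:1613, Nova:1004, Quasar:673, Mira:590, Fornax:2182, Sigma:965 → nearest is Mira
3 of the 7 points have Gemma as nearest.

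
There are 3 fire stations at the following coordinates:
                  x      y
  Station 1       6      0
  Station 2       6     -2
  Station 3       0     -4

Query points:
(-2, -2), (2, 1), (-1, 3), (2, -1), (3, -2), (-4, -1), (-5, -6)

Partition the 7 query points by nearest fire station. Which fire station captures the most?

(-2, -2) — d² to each: Station 1:68, Station 2:64, Station 3:8 → nearest is Station 3
(2, 1) — d² to each: Station 1:17, Station 2:25, Station 3:29 → nearest is Station 1
(-1, 3) — d² to each: Station 1:58, Station 2:74, Station 3:50 → nearest is Station 3
(2, -1) — d² to each: Station 1:17, Station 2:17, Station 3:13 → nearest is Station 3
(3, -2) — d² to each: Station 1:13, Station 2:9, Station 3:13 → nearest is Station 2
(-4, -1) — d² to each: Station 1:101, Station 2:101, Station 3:25 → nearest is Station 3
(-5, -6) — d² to each: Station 1:157, Station 2:137, Station 3:29 → nearest is Station 3
Tally — Station 1:1, Station 2:1, Station 3:5. Station 3 captures the most (5).

Station 3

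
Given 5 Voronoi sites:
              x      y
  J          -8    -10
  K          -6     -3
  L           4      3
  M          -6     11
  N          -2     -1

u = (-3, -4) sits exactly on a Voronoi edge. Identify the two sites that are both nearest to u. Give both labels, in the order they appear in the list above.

K and N

Squared distances from u to each site:
|uJ|² = (-3−(-8))² + (-4−(-10))² = 25 + 36 = 61
|uK|² = (-3−(-6))² + (-4−(-3))² = 9 + 1 = 10
|uL|² = (-3−4)² + (-4−3)² = 49 + 49 = 98
|uM|² = (-3−(-6))² + (-4−11)² = 9 + 225 = 234
|uN|² = (-3−(-2))² + (-4−(-1))² = 1 + 9 = 10
u is equidistant from K and N (both at squared distance 10), and every other site is strictly farther — so u lies on the K–N Voronoi edge.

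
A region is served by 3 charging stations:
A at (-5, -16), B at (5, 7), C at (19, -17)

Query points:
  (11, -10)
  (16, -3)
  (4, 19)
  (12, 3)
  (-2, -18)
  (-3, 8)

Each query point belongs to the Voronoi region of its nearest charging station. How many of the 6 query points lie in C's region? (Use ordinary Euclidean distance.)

2

(11, -10) — d² to each: A:292, B:325, C:113 → nearest is C
(16, -3) — d² to each: A:610, B:221, C:205 → nearest is C
(4, 19) — d² to each: A:1306, B:145, C:1521 → nearest is B
(12, 3) — d² to each: A:650, B:65, C:449 → nearest is B
(-2, -18) — d² to each: A:13, B:674, C:442 → nearest is A
(-3, 8) — d² to each: A:580, B:65, C:1109 → nearest is B
2 of the 6 points have C as nearest.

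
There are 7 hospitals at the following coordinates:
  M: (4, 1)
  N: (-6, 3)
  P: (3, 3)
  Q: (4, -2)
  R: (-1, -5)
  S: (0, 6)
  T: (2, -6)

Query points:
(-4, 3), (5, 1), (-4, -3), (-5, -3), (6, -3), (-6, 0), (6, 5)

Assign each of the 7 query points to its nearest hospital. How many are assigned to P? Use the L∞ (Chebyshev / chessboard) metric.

(-4, 3) — d to each: M:8, N:2, P:7, Q:8, R:8, S:4, T:9 → nearest is N
(5, 1) — d to each: M:1, N:11, P:2, Q:3, R:6, S:5, T:7 → nearest is M
(-4, -3) — d to each: M:8, N:6, P:7, Q:8, R:3, S:9, T:6 → nearest is R
(-5, -3) — d to each: M:9, N:6, P:8, Q:9, R:4, S:9, T:7 → nearest is R
(6, -3) — d to each: M:4, N:12, P:6, Q:2, R:7, S:9, T:4 → nearest is Q
(-6, 0) — d to each: M:10, N:3, P:9, Q:10, R:5, S:6, T:8 → nearest is N
(6, 5) — d to each: M:4, N:12, P:3, Q:7, R:10, S:6, T:11 → nearest is P
1 of the 7 points has P as nearest.

1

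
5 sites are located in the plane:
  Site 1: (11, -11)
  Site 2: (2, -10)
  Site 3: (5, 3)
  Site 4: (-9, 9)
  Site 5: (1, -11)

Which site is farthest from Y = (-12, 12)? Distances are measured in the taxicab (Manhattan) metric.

Site 1

d(Y, Site 1) = 23 + 23 = 46
d(Y, Site 2) = 14 + 22 = 36
d(Y, Site 3) = 17 + 9 = 26
d(Y, Site 4) = 3 + 3 = 6
d(Y, Site 5) = 13 + 23 = 36
The largest is to Site 1.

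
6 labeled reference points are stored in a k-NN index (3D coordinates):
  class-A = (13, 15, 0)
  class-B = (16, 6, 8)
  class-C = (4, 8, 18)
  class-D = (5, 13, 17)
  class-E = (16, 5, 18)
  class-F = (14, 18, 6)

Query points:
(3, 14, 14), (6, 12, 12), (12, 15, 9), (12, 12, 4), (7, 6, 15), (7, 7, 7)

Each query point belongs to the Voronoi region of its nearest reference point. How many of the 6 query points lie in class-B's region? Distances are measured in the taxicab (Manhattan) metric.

1

(3, 14, 14) — d to each: class-A:25, class-B:27, class-C:11, class-D:6, class-E:26, class-F:23 → nearest is class-D
(6, 12, 12) — d to each: class-A:22, class-B:20, class-C:12, class-D:7, class-E:23, class-F:20 → nearest is class-D
(12, 15, 9) — d to each: class-A:10, class-B:14, class-C:24, class-D:17, class-E:23, class-F:8 → nearest is class-F
(12, 12, 4) — d to each: class-A:8, class-B:14, class-C:26, class-D:21, class-E:25, class-F:10 → nearest is class-A
(7, 6, 15) — d to each: class-A:30, class-B:16, class-C:8, class-D:11, class-E:13, class-F:28 → nearest is class-C
(7, 7, 7) — d to each: class-A:21, class-B:11, class-C:15, class-D:18, class-E:22, class-F:19 → nearest is class-B
1 of the 6 points has class-B as nearest.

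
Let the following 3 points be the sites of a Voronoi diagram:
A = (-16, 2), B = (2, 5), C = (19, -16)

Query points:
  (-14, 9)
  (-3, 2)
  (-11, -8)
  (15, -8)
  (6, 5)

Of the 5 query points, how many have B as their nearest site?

(-14, 9) — d² to each: A:53, B:272, C:1714 → nearest is A
(-3, 2) — d² to each: A:169, B:34, C:808 → nearest is B
(-11, -8) — d² to each: A:125, B:338, C:964 → nearest is A
(15, -8) — d² to each: A:1061, B:338, C:80 → nearest is C
(6, 5) — d² to each: A:493, B:16, C:610 → nearest is B
2 of the 5 points have B as nearest.

2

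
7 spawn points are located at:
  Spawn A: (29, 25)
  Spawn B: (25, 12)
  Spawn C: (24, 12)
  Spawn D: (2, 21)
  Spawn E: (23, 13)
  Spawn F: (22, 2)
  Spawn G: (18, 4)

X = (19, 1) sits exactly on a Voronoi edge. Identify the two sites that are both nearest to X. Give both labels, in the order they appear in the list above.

Spawn F and Spawn G

Squared distances from X to each site:
d²(X, Spawn A) = (19−29)² + (1−25)² = 100 + 576 = 676
d²(X, Spawn B) = (19−25)² + (1−12)² = 36 + 121 = 157
d²(X, Spawn C) = (19−24)² + (1−12)² = 25 + 121 = 146
d²(X, Spawn D) = (19−2)² + (1−21)² = 289 + 400 = 689
d²(X, Spawn E) = (19−23)² + (1−13)² = 16 + 144 = 160
d²(X, Spawn F) = (19−22)² + (1−2)² = 9 + 1 = 10
d²(X, Spawn G) = (19−18)² + (1−4)² = 1 + 9 = 10
X is equidistant from Spawn F and Spawn G (both at squared distance 10), and every other site is strictly farther — so X lies on the Spawn F–Spawn G Voronoi edge.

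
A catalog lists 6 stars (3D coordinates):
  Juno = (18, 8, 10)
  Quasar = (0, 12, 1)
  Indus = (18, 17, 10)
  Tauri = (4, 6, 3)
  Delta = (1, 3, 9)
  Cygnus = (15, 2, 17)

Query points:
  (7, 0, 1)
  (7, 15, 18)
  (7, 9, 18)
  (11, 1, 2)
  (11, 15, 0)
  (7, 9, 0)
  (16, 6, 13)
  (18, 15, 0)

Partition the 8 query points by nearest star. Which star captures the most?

(7, 0, 1) — d² to each: Juno:266, Quasar:193, Indus:491, Tauri:49, Delta:109, Cygnus:324 → nearest is Tauri
(7, 15, 18) — d² to each: Juno:234, Quasar:347, Indus:189, Tauri:315, Delta:261, Cygnus:234 → nearest is Indus
(7, 9, 18) — d² to each: Juno:186, Quasar:347, Indus:249, Tauri:243, Delta:153, Cygnus:114 → nearest is Cygnus
(11, 1, 2) — d² to each: Juno:162, Quasar:243, Indus:369, Tauri:75, Delta:153, Cygnus:242 → nearest is Tauri
(11, 15, 0) — d² to each: Juno:198, Quasar:131, Indus:153, Tauri:139, Delta:325, Cygnus:474 → nearest is Quasar
(7, 9, 0) — d² to each: Juno:222, Quasar:59, Indus:285, Tauri:27, Delta:153, Cygnus:402 → nearest is Tauri
(16, 6, 13) — d² to each: Juno:17, Quasar:436, Indus:134, Tauri:244, Delta:250, Cygnus:33 → nearest is Juno
(18, 15, 0) — d² to each: Juno:149, Quasar:334, Indus:104, Tauri:286, Delta:514, Cygnus:467 → nearest is Indus
Tally — Juno:1, Quasar:1, Indus:2, Tauri:3, Cygnus:1. Tauri captures the most (3).

Tauri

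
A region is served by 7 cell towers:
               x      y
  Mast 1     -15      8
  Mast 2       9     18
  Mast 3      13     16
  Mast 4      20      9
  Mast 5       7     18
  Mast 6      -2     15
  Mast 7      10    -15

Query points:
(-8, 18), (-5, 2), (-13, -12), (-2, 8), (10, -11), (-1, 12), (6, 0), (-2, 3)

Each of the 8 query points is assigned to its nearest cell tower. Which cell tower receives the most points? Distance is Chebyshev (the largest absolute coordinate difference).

Mast 6

(-8, 18) — d to each: Mast 1:10, Mast 2:17, Mast 3:21, Mast 4:28, Mast 5:15, Mast 6:6, Mast 7:33 → nearest is Mast 6
(-5, 2) — d to each: Mast 1:10, Mast 2:16, Mast 3:18, Mast 4:25, Mast 5:16, Mast 6:13, Mast 7:17 → nearest is Mast 1
(-13, -12) — d to each: Mast 1:20, Mast 2:30, Mast 3:28, Mast 4:33, Mast 5:30, Mast 6:27, Mast 7:23 → nearest is Mast 1
(-2, 8) — d to each: Mast 1:13, Mast 2:11, Mast 3:15, Mast 4:22, Mast 5:10, Mast 6:7, Mast 7:23 → nearest is Mast 6
(10, -11) — d to each: Mast 1:25, Mast 2:29, Mast 3:27, Mast 4:20, Mast 5:29, Mast 6:26, Mast 7:4 → nearest is Mast 7
(-1, 12) — d to each: Mast 1:14, Mast 2:10, Mast 3:14, Mast 4:21, Mast 5:8, Mast 6:3, Mast 7:27 → nearest is Mast 6
(6, 0) — d to each: Mast 1:21, Mast 2:18, Mast 3:16, Mast 4:14, Mast 5:18, Mast 6:15, Mast 7:15 → nearest is Mast 4
(-2, 3) — d to each: Mast 1:13, Mast 2:15, Mast 3:15, Mast 4:22, Mast 5:15, Mast 6:12, Mast 7:18 → nearest is Mast 6
Tally — Mast 1:2, Mast 4:1, Mast 6:4, Mast 7:1. Mast 6 captures the most (4).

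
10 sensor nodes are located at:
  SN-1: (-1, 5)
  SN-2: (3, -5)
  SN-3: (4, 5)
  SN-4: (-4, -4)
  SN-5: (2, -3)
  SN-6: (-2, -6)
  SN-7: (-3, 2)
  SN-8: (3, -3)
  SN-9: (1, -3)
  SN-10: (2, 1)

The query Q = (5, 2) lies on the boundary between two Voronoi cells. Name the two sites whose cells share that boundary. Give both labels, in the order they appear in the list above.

SN-3 and SN-10

Squared distances from Q to each site:
d²(Q, SN-1) = (5−(-1))² + (2−5)² = 36 + 9 = 45
d²(Q, SN-2) = (5−3)² + (2−(-5))² = 4 + 49 = 53
d²(Q, SN-3) = (5−4)² + (2−5)² = 1 + 9 = 10
d²(Q, SN-4) = (5−(-4))² + (2−(-4))² = 81 + 36 = 117
d²(Q, SN-5) = (5−2)² + (2−(-3))² = 9 + 25 = 34
d²(Q, SN-6) = (5−(-2))² + (2−(-6))² = 49 + 64 = 113
d²(Q, SN-7) = (5−(-3))² + (2−2)² = 64 + 0 = 64
d²(Q, SN-8) = (5−3)² + (2−(-3))² = 4 + 25 = 29
d²(Q, SN-9) = (5−1)² + (2−(-3))² = 16 + 25 = 41
d²(Q, SN-10) = (5−2)² + (2−1)² = 9 + 1 = 10
Q is equidistant from SN-3 and SN-10 (both at squared distance 10), and every other site is strictly farther — so Q lies on the SN-3–SN-10 Voronoi edge.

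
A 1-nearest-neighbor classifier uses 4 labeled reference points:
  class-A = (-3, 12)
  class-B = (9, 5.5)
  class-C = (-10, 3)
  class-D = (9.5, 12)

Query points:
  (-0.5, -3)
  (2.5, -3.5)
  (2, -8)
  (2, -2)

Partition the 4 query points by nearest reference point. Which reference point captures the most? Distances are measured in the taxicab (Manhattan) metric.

class-B

(-0.5, -3) — d to each: class-A:17.5, class-B:18, class-C:15.5, class-D:25 → nearest is class-C
(2.5, -3.5) — d to each: class-A:21, class-B:15.5, class-C:19, class-D:22.5 → nearest is class-B
(2, -8) — d to each: class-A:25, class-B:20.5, class-C:23, class-D:27.5 → nearest is class-B
(2, -2) — d to each: class-A:19, class-B:14.5, class-C:17, class-D:21.5 → nearest is class-B
Tally — class-B:3, class-C:1. class-B captures the most (3).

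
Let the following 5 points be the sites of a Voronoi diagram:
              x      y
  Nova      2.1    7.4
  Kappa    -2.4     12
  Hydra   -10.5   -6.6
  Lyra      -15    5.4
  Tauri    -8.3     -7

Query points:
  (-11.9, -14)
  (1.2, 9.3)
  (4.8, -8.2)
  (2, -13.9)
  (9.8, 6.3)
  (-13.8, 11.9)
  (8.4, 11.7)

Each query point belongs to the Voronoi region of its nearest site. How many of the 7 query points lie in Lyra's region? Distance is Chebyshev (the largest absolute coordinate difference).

(-11.9, -14) — d to each: Nova:21.4, Kappa:26, Hydra:7.4, Lyra:19.4, Tauri:7 → nearest is Tauri
(1.2, 9.3) — d to each: Nova:1.9, Kappa:3.6, Hydra:15.9, Lyra:16.2, Tauri:16.3 → nearest is Nova
(4.8, -8.2) — d to each: Nova:15.6, Kappa:20.2, Hydra:15.3, Lyra:19.8, Tauri:13.1 → nearest is Tauri
(2, -13.9) — d to each: Nova:21.3, Kappa:25.9, Hydra:12.5, Lyra:19.3, Tauri:10.3 → nearest is Tauri
(9.8, 6.3) — d to each: Nova:7.7, Kappa:12.2, Hydra:20.3, Lyra:24.8, Tauri:18.1 → nearest is Nova
(-13.8, 11.9) — d to each: Nova:15.9, Kappa:11.4, Hydra:18.5, Lyra:6.5, Tauri:18.9 → nearest is Lyra
(8.4, 11.7) — d to each: Nova:6.3, Kappa:10.8, Hydra:18.9, Lyra:23.4, Tauri:18.7 → nearest is Nova
1 of the 7 points has Lyra as nearest.

1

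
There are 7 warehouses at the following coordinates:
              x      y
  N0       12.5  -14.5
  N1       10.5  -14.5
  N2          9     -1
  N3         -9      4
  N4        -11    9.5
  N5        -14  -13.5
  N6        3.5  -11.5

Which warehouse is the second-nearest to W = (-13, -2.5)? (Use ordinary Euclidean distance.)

N5

Compare squared distances (the ordering matches that of the actual distances):
|WN0|² = (-13−12.5)² + (-2.5−(-14.5))² = 650.25 + 144 = 794.25
|WN1|² = (-13−10.5)² + (-2.5−(-14.5))² = 552.25 + 144 = 696.25
|WN2|² = (-13−9)² + (-2.5−(-1))² = 484 + 2.25 = 486.25
|WN3|² = (-13−(-9))² + (-2.5−4)² = 16 + 42.25 = 58.25
|WN4|² = (-13−(-11))² + (-2.5−9.5)² = 4 + 144 = 148
|WN5|² = (-13−(-14))² + (-2.5−(-13.5))² = 1 + 121 = 122
|WN6|² = (-13−3.5)² + (-2.5−(-11.5))² = 272.25 + 81 = 353.25
Sorted ascending: N3, N5, N4, … — the second-nearest is N5.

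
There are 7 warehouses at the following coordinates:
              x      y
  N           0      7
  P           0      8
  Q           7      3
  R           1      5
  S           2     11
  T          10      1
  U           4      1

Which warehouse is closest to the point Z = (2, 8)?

Squared Euclidean distances:
|ZN|² = (2−0)² + (8−7)² = 4 + 1 = 5
|ZP|² = (2−0)² + (8−8)² = 4 + 0 = 4
|ZQ|² = (2−7)² + (8−3)² = 25 + 25 = 50
|ZR|² = (2−1)² + (8−5)² = 1 + 9 = 10
|ZS|² = (2−2)² + (8−11)² = 0 + 9 = 9
|ZT|² = (2−10)² + (8−1)² = 64 + 49 = 113
|ZU|² = (2−4)² + (8−1)² = 4 + 49 = 53
The smallest is to P, so Z lies in the Voronoi region of P.

P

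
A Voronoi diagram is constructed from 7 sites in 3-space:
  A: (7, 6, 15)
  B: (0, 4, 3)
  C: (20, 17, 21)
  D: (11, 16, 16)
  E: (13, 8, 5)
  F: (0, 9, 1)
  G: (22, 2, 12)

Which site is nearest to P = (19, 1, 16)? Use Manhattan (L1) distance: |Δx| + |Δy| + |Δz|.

G

d(P,A) = |19−7| + |1−6| + |16−15| = 12 + 5 + 1 = 18
d(P,B) = |19−0| + |1−4| + |16−3| = 19 + 3 + 13 = 35
d(P,C) = |19−20| + |1−17| + |16−21| = 1 + 16 + 5 = 22
d(P,D) = |19−11| + |1−16| + |16−16| = 8 + 15 + 0 = 23
d(P,E) = |19−13| + |1−8| + |16−5| = 6 + 7 + 11 = 24
d(P,F) = |19−0| + |1−9| + |16−1| = 19 + 8 + 15 = 42
d(P,G) = |19−22| + |1−2| + |16−12| = 3 + 1 + 4 = 8
The smallest is to G, so P lies in the Voronoi region of G.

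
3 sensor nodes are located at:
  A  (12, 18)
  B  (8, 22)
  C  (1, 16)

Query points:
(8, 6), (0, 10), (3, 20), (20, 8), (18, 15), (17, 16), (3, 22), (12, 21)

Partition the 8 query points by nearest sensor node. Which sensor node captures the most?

A

(8, 6) — d² to each: A:160, B:256, C:149 → nearest is C
(0, 10) — d² to each: A:208, B:208, C:37 → nearest is C
(3, 20) — d² to each: A:85, B:29, C:20 → nearest is C
(20, 8) — d² to each: A:164, B:340, C:425 → nearest is A
(18, 15) — d² to each: A:45, B:149, C:290 → nearest is A
(17, 16) — d² to each: A:29, B:117, C:256 → nearest is A
(3, 22) — d² to each: A:97, B:25, C:40 → nearest is B
(12, 21) — d² to each: A:9, B:17, C:146 → nearest is A
Tally — A:4, B:1, C:3. A captures the most (4).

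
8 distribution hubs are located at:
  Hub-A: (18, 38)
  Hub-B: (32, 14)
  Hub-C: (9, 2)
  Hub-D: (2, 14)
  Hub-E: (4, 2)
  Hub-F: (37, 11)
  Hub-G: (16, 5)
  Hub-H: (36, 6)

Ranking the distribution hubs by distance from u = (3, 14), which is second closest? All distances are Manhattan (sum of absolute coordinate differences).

d(u, Hub-A) = 15 + 24 = 39
d(u, Hub-B) = 29 + 0 = 29
d(u, Hub-C) = 6 + 12 = 18
d(u, Hub-D) = 1 + 0 = 1
d(u, Hub-E) = 1 + 12 = 13
d(u, Hub-F) = 34 + 3 = 37
d(u, Hub-G) = 13 + 9 = 22
d(u, Hub-H) = 33 + 8 = 41
Sorted ascending: Hub-D, Hub-E, Hub-C, … — the second-nearest is Hub-E.

Hub-E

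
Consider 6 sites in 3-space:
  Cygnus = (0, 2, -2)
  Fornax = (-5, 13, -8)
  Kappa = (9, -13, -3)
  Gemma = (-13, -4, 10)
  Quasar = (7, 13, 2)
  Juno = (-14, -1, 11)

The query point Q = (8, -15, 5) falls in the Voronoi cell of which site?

Kappa

Compare squared distances (the ordering matches that of the actual distances):
d²(Q, Cygnus) = (8−0)² + (-15−2)² + (5−(-2))² = 64 + 289 + 49 = 402
d²(Q, Fornax) = (8−(-5))² + (-15−13)² + (5−(-8))² = 169 + 784 + 169 = 1122
d²(Q, Kappa) = (8−9)² + (-15−(-13))² + (5−(-3))² = 1 + 4 + 64 = 69
d²(Q, Gemma) = (8−(-13))² + (-15−(-4))² + (5−10)² = 441 + 121 + 25 = 587
d²(Q, Quasar) = (8−7)² + (-15−13)² + (5−2)² = 1 + 784 + 9 = 794
d²(Q, Juno) = (8−(-14))² + (-15−(-1))² + (5−11)² = 484 + 196 + 36 = 716
The smallest is to Kappa, so Q lies in the Voronoi region of Kappa.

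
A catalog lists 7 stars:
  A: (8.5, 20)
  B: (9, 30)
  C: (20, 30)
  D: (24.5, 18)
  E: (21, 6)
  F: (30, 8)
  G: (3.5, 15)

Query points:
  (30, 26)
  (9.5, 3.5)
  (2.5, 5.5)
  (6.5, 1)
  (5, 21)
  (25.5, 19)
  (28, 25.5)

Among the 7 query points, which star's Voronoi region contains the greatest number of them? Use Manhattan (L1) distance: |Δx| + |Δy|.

D

(30, 26) — d to each: A:27.5, B:25, C:14, D:13.5, E:29, F:18, G:37.5 → nearest is D
(9.5, 3.5) — d to each: A:17.5, B:27, C:37, D:29.5, E:14, F:25, G:17.5 → nearest is E
(2.5, 5.5) — d to each: A:20.5, B:31, C:42, D:34.5, E:19, F:30, G:10.5 → nearest is G
(6.5, 1) — d to each: A:21, B:31.5, C:42.5, D:35, E:19.5, F:30.5, G:17 → nearest is G
(5, 21) — d to each: A:4.5, B:13, C:24, D:22.5, E:31, F:38, G:7.5 → nearest is A
(25.5, 19) — d to each: A:18, B:27.5, C:16.5, D:2, E:17.5, F:15.5, G:26 → nearest is D
(28, 25.5) — d to each: A:25, B:23.5, C:12.5, D:11, E:26.5, F:19.5, G:35 → nearest is D
Tally — A:1, D:3, E:1, G:2. D captures the most (3).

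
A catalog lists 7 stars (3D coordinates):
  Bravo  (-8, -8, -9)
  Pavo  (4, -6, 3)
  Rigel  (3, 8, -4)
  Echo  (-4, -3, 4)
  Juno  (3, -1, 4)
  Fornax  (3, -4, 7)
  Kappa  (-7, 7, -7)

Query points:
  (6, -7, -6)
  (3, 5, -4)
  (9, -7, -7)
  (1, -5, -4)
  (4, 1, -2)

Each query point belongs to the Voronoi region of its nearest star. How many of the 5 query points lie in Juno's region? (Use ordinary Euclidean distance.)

(6, -7, -6) — d² to each: Bravo:206, Pavo:86, Rigel:238, Echo:216, Juno:145, Fornax:187, Kappa:366 → nearest is Pavo
(3, 5, -4) — d² to each: Bravo:315, Pavo:171, Rigel:9, Echo:177, Juno:100, Fornax:202, Kappa:113 → nearest is Rigel
(9, -7, -7) — d² to each: Bravo:294, Pavo:126, Rigel:270, Echo:306, Juno:193, Fornax:241, Kappa:452 → nearest is Pavo
(1, -5, -4) — d² to each: Bravo:115, Pavo:59, Rigel:173, Echo:93, Juno:84, Fornax:126, Kappa:217 → nearest is Pavo
(4, 1, -2) — d² to each: Bravo:274, Pavo:74, Rigel:54, Echo:116, Juno:41, Fornax:107, Kappa:182 → nearest is Juno
1 of the 5 points has Juno as nearest.

1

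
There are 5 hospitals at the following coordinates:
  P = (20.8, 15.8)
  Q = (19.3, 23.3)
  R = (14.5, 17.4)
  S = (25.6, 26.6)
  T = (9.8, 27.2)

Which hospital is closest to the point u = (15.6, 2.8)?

P

Squared Euclidean distances:
|uP|² = (15.6−20.8)² + (2.8−15.8)² = 27.04 + 169 = 196.04
|uQ|² = (15.6−19.3)² + (2.8−23.3)² = 13.69 + 420.25 = 433.94
|uR|² = (15.6−14.5)² + (2.8−17.4)² = 1.21 + 213.16 = 214.37
|uS|² = (15.6−25.6)² + (2.8−26.6)² = 100 + 566.44 = 666.44
|uT|² = (15.6−9.8)² + (2.8−27.2)² = 33.64 + 595.36 = 629
Minimum is at P.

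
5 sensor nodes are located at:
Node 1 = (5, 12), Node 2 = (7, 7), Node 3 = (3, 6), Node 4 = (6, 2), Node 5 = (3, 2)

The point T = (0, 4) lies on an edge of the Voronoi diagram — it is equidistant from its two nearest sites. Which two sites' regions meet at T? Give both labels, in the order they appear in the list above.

Node 3 and Node 5

Squared distances from T to each site:
d²(T, Node 1) = 25 + 64 = 89
d²(T, Node 2) = 49 + 9 = 58
d²(T, Node 3) = 9 + 4 = 13
d²(T, Node 4) = 36 + 4 = 40
d²(T, Node 5) = 9 + 4 = 13
T is equidistant from Node 3 and Node 5 (both at squared distance 13), and every other site is strictly farther — so T lies on the Node 3–Node 5 Voronoi edge.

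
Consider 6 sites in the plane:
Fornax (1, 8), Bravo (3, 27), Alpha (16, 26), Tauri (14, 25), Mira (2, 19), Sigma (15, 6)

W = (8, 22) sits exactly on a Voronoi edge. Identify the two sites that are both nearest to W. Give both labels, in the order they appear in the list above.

Tauri and Mira

Squared distances from W to each site:
d²(W, Fornax) = (8−1)² + (22−8)² = 49 + 196 = 245
d²(W, Bravo) = (8−3)² + (22−27)² = 25 + 25 = 50
d²(W, Alpha) = (8−16)² + (22−26)² = 64 + 16 = 80
d²(W, Tauri) = (8−14)² + (22−25)² = 36 + 9 = 45
d²(W, Mira) = (8−2)² + (22−19)² = 36 + 9 = 45
d²(W, Sigma) = (8−15)² + (22−6)² = 49 + 256 = 305
W is equidistant from Tauri and Mira (both at squared distance 45), and every other site is strictly farther — so W lies on the Tauri–Mira Voronoi edge.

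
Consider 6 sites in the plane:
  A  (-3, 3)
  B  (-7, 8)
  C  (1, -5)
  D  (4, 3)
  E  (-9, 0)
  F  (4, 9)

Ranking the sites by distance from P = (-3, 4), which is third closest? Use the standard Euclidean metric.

Since √ is increasing, it suffices to compare squared distances:
|PA|² = 0 + 1 = 1
|PB|² = 16 + 16 = 32
|PC|² = 16 + 81 = 97
|PD|² = 49 + 1 = 50
|PE|² = 36 + 16 = 52
|PF|² = 49 + 25 = 74
Sorted ascending: A, B, D, E, … — the third-nearest is D.

D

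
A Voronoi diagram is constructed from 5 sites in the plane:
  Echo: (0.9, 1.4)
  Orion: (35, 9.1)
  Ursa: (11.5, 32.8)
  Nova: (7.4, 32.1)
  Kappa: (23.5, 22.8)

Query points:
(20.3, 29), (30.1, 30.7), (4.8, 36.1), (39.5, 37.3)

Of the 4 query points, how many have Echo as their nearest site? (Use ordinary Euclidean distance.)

(20.3, 29) — d² to each: Echo:1138.12, Orion:612.1, Ursa:91.88, Nova:176.02, Kappa:48.68 → nearest is Kappa
(30.1, 30.7) — d² to each: Echo:1711.13, Orion:490.57, Ursa:350.37, Nova:517.25, Kappa:105.97 → nearest is Kappa
(4.8, 36.1) — d² to each: Echo:1219.3, Orion:1641.04, Ursa:55.78, Nova:22.76, Kappa:526.58 → nearest is Nova
(39.5, 37.3) — d² to each: Echo:2778.77, Orion:815.49, Ursa:804.25, Nova:1057.45, Kappa:466.25 → nearest is Kappa
0 of the 4 points have Echo as nearest.

0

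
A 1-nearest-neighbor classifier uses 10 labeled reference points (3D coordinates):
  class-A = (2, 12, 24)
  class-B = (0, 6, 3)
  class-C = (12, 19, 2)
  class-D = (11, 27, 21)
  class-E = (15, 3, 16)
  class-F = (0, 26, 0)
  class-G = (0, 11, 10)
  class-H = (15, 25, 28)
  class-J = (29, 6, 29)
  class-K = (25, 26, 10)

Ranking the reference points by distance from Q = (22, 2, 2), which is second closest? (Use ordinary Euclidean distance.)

Squared Euclidean distances:
d²(Q, class-A) = 400 + 100 + 484 = 984
d²(Q, class-B) = 484 + 16 + 1 = 501
d²(Q, class-C) = 100 + 289 + 0 = 389
d²(Q, class-D) = 121 + 625 + 361 = 1107
d²(Q, class-E) = 49 + 1 + 196 = 246
d²(Q, class-F) = 484 + 576 + 4 = 1064
d²(Q, class-G) = 484 + 81 + 64 = 629
d²(Q, class-H) = 49 + 529 + 676 = 1254
d²(Q, class-J) = 49 + 16 + 729 = 794
d²(Q, class-K) = 9 + 576 + 64 = 649
Sorted ascending: class-E, class-C, class-B, … — the second-nearest is class-C.

class-C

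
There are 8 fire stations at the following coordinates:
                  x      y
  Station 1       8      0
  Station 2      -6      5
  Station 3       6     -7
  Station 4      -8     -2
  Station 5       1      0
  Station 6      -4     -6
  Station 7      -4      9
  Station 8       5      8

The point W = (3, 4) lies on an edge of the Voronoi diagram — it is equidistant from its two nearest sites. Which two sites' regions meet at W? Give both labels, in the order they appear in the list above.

Squared distances from W to each site:
d²(W, Station 1) = 25 + 16 = 41
d²(W, Station 2) = 81 + 1 = 82
d²(W, Station 3) = 9 + 121 = 130
d²(W, Station 4) = 121 + 36 = 157
d²(W, Station 5) = 4 + 16 = 20
d²(W, Station 6) = 49 + 100 = 149
d²(W, Station 7) = 49 + 25 = 74
d²(W, Station 8) = 4 + 16 = 20
W is equidistant from Station 5 and Station 8 (both at squared distance 20), and every other site is strictly farther — so W lies on the Station 5–Station 8 Voronoi edge.

Station 5 and Station 8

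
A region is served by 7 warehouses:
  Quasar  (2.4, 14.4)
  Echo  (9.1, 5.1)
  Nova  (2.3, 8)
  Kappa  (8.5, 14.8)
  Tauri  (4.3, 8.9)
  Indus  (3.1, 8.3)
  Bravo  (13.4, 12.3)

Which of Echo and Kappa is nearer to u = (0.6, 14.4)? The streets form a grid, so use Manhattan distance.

Kappa

d(u, Echo) = |0.6−9.1| + |14.4−5.1| = 8.5 + 9.3 = 17.8
d(u, Kappa) = |0.6−8.5| + |14.4−14.8| = 7.9 + 0.4 = 8.3
17.8 > 8.3, so Kappa is closer.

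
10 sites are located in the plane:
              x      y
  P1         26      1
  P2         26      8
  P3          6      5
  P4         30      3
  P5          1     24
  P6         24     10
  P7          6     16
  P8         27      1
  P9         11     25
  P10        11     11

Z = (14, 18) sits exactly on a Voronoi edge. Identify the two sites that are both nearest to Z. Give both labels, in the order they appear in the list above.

Squared distances from Z to each site:
|ZP1|² = (14−26)² + (18−1)² = 144 + 289 = 433
|ZP2|² = (14−26)² + (18−8)² = 144 + 100 = 244
|ZP3|² = (14−6)² + (18−5)² = 64 + 169 = 233
|ZP4|² = (14−30)² + (18−3)² = 256 + 225 = 481
|ZP5|² = (14−1)² + (18−24)² = 169 + 36 = 205
|ZP6|² = (14−24)² + (18−10)² = 100 + 64 = 164
|ZP7|² = (14−6)² + (18−16)² = 64 + 4 = 68
|ZP8|² = (14−27)² + (18−1)² = 169 + 289 = 458
|ZP9|² = (14−11)² + (18−25)² = 9 + 49 = 58
d²(Z, P10) = (14−11)² + (18−11)² = 9 + 49 = 58
Z is equidistant from P9 and P10 (both at squared distance 58), and every other site is strictly farther — so Z lies on the P9–P10 Voronoi edge.

P9 and P10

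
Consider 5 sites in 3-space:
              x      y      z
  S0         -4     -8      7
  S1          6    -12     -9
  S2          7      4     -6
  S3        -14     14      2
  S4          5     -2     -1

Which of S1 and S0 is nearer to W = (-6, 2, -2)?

S0

Compare squared distances:
|WS1|² = (-6−6)² + (2−(-12))² + (-2−(-9))² = 144 + 196 + 49 = 389
|WS0|² = (-6−(-4))² + (2−(-8))² + (-2−7)² = 4 + 100 + 81 = 185
389 > 185, so S0 is closer.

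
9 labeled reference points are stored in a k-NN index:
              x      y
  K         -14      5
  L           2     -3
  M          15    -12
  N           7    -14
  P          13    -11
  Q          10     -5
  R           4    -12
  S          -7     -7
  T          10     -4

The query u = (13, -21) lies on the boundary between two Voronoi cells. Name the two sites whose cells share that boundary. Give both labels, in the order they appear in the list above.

M and N

Squared distances from u to each site:
|uK|² = (13−(-14))² + (-21−5)² = 729 + 676 = 1405
|uL|² = (13−2)² + (-21−(-3))² = 121 + 324 = 445
|uM|² = (13−15)² + (-21−(-12))² = 4 + 81 = 85
|uN|² = (13−7)² + (-21−(-14))² = 36 + 49 = 85
|uP|² = (13−13)² + (-21−(-11))² = 0 + 100 = 100
|uQ|² = (13−10)² + (-21−(-5))² = 9 + 256 = 265
|uR|² = (13−4)² + (-21−(-12))² = 81 + 81 = 162
|uS|² = (13−(-7))² + (-21−(-7))² = 400 + 196 = 596
|uT|² = (13−10)² + (-21−(-4))² = 9 + 289 = 298
u is equidistant from M and N (both at squared distance 85), and every other site is strictly farther — so u lies on the M–N Voronoi edge.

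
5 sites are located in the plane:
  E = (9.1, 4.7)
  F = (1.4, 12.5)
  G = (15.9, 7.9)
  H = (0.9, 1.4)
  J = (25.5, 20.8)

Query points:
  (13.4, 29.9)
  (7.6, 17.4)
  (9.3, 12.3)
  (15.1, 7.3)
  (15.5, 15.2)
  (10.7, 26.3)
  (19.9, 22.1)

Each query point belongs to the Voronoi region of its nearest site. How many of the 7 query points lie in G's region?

2

(13.4, 29.9) — d² to each: E:653.53, F:446.76, G:490.25, H:968.5, J:229.22 → nearest is J
(7.6, 17.4) — d² to each: E:163.54, F:62.45, G:159.14, H:300.89, J:331.97 → nearest is F
(9.3, 12.3) — d² to each: E:57.8, F:62.45, G:62.92, H:189.37, J:334.69 → nearest is E
(15.1, 7.3) — d² to each: E:42.76, F:214.73, G:1, H:236.45, J:290.41 → nearest is G
(15.5, 15.2) — d² to each: E:151.21, F:206.1, G:53.45, H:403.6, J:131.36 → nearest is G
(10.7, 26.3) — d² to each: E:469.12, F:276.93, G:365.6, H:716.05, J:249.29 → nearest is J
(19.9, 22.1) — d² to each: E:419.4, F:434.41, G:217.64, H:789.49, J:33.05 → nearest is J
2 of the 7 points have G as nearest.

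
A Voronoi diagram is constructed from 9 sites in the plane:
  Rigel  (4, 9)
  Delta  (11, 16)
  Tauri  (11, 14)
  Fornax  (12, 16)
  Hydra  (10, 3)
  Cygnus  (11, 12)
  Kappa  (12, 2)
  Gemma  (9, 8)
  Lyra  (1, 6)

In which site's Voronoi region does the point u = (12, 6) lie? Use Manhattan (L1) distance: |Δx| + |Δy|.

d(u, Rigel) = 8 + 3 = 11
d(u, Delta) = 1 + 10 = 11
d(u, Tauri) = 1 + 8 = 9
d(u, Fornax) = 0 + 10 = 10
d(u, Hydra) = 2 + 3 = 5
d(u, Cygnus) = 1 + 6 = 7
d(u, Kappa) = 0 + 4 = 4
d(u, Gemma) = 3 + 2 = 5
d(u, Lyra) = 11 + 0 = 11
Kappa is nearest.

Kappa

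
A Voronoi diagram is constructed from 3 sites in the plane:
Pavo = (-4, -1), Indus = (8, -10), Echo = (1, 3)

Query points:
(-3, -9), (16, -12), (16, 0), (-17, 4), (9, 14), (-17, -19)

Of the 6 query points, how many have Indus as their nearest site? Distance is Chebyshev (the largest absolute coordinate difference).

2

(-3, -9) — d to each: Pavo:8, Indus:11, Echo:12 → nearest is Pavo
(16, -12) — d to each: Pavo:20, Indus:8, Echo:15 → nearest is Indus
(16, 0) — d to each: Pavo:20, Indus:10, Echo:15 → nearest is Indus
(-17, 4) — d to each: Pavo:13, Indus:25, Echo:18 → nearest is Pavo
(9, 14) — d to each: Pavo:15, Indus:24, Echo:11 → nearest is Echo
(-17, -19) — d to each: Pavo:18, Indus:25, Echo:22 → nearest is Pavo
2 of the 6 points have Indus as nearest.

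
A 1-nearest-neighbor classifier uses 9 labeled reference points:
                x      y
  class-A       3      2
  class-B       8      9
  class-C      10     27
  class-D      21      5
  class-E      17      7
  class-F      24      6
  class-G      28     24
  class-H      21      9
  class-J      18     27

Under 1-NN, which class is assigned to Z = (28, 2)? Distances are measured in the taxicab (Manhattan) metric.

d(Z, class-A) = 25 + 0 = 25
d(Z, class-B) = 20 + 7 = 27
d(Z, class-C) = 18 + 25 = 43
d(Z, class-D) = 7 + 3 = 10
d(Z, class-E) = 11 + 5 = 16
d(Z, class-F) = 4 + 4 = 8
d(Z, class-G) = 0 + 22 = 22
d(Z, class-H) = 7 + 7 = 14
d(Z, class-J) = 10 + 25 = 35
The smallest is to class-F, so Z lies in the Voronoi region of class-F.

class-F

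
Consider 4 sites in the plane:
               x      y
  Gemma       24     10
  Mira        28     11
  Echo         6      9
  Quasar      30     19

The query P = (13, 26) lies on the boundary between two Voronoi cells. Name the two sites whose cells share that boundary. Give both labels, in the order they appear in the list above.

Echo and Quasar

Squared distances from P to each site:
d²(P, Gemma) = 121 + 256 = 377
d²(P, Mira) = 225 + 225 = 450
d²(P, Echo) = 49 + 289 = 338
d²(P, Quasar) = 289 + 49 = 338
P is equidistant from Echo and Quasar (both at squared distance 338), and every other site is strictly farther — so P lies on the Echo–Quasar Voronoi edge.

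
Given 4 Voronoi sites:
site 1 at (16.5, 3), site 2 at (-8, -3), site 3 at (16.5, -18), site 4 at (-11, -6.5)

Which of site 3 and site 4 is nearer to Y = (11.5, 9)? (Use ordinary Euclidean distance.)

site 4

Compare squared distances:
d²(Y, site 3) = (11.5−16.5)² + (9−(-18))² = 25 + 729 = 754
d²(Y, site 4) = (11.5−(-11))² + (9−(-6.5))² = 506.25 + 240.25 = 746.5
754 > 746.5, so site 4 is closer.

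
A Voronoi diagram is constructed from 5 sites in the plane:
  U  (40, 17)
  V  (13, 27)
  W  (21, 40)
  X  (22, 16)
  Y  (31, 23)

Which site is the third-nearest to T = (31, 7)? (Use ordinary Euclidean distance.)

Squared Euclidean distances:
|TU|² = (31−40)² + (7−17)² = 81 + 100 = 181
|TV|² = (31−13)² + (7−27)² = 324 + 400 = 724
|TW|² = (31−21)² + (7−40)² = 100 + 1089 = 1189
|TX|² = (31−22)² + (7−16)² = 81 + 81 = 162
|TY|² = (31−31)² + (7−23)² = 0 + 256 = 256
Sorted ascending: X, U, Y, V, … — the third-nearest is Y.

Y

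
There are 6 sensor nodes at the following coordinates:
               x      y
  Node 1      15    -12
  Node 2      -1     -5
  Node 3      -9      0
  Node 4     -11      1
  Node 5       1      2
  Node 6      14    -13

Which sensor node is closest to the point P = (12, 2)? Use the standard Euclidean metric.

Since √ is increasing, it suffices to compare squared distances:
d²(P, Node 1) = (12−15)² + (2−(-12))² = 9 + 196 = 205
d²(P, Node 2) = (12−(-1))² + (2−(-5))² = 169 + 49 = 218
d²(P, Node 3) = (12−(-9))² + (2−0)² = 441 + 4 = 445
d²(P, Node 4) = (12−(-11))² + (2−1)² = 529 + 1 = 530
d²(P, Node 5) = (12−1)² + (2−2)² = 121 + 0 = 121
d²(P, Node 6) = (12−14)² + (2−(-13))² = 4 + 225 = 229
Minimum is at Node 5.

Node 5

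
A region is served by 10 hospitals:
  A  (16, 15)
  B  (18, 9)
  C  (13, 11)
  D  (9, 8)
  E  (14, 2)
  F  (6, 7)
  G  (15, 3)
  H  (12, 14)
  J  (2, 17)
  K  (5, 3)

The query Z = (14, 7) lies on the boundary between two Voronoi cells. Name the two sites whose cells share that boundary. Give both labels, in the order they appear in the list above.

Squared distances from Z to each site:
|ZA|² = 4 + 64 = 68
|ZB|² = 16 + 4 = 20
|ZC|² = 1 + 16 = 17
|ZD|² = 25 + 1 = 26
|ZE|² = 0 + 25 = 25
|ZF|² = 64 + 0 = 64
|ZG|² = 1 + 16 = 17
|ZH|² = 4 + 49 = 53
|ZJ|² = 144 + 100 = 244
|ZK|² = 81 + 16 = 97
Z is equidistant from C and G (both at squared distance 17), and every other site is strictly farther — so Z lies on the C–G Voronoi edge.

C and G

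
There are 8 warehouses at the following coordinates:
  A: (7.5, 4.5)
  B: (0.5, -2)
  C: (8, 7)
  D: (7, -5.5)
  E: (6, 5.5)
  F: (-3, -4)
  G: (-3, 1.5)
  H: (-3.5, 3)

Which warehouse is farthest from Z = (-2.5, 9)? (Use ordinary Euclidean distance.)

D

Compare squared distances (the ordering matches that of the actual distances):
|ZA|² = (-2.5−7.5)² + (9−4.5)² = 100 + 20.25 = 120.25
|ZB|² = (-2.5−0.5)² + (9−(-2))² = 9 + 121 = 130
|ZC|² = (-2.5−8)² + (9−7)² = 110.25 + 4 = 114.25
|ZD|² = (-2.5−7)² + (9−(-5.5))² = 90.25 + 210.25 = 300.5
|ZE|² = (-2.5−6)² + (9−5.5)² = 72.25 + 12.25 = 84.5
|ZF|² = (-2.5−(-3))² + (9−(-4))² = 0.25 + 169 = 169.25
|ZG|² = (-2.5−(-3))² + (9−1.5)² = 0.25 + 56.25 = 56.5
|ZH|² = (-2.5−(-3.5))² + (9−3)² = 1 + 36 = 37
The largest is to D.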